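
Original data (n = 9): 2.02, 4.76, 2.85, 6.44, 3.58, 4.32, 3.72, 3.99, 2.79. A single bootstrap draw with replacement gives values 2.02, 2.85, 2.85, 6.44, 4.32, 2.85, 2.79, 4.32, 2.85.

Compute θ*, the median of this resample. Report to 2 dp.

Sorted: 2.02, 2.79, 2.85, 2.85, 2.85, 2.85, 4.32, 4.32, 6.44
Median = middle value = 2.85

θ* = 2.85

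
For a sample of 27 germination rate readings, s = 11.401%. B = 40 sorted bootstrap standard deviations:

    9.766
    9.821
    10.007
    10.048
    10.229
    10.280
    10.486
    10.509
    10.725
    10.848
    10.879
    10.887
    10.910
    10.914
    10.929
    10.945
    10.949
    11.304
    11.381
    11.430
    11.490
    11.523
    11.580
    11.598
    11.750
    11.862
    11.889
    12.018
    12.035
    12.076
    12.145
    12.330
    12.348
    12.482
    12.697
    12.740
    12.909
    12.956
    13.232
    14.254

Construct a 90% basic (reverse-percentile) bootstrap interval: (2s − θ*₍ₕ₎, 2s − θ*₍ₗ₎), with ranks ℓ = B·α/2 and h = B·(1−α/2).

Percentile endpoints at ranks 2 and 38: θ*₍2₎ = 9.821, θ*₍38₎ = 12.956.
Basic interval reflects these around s:
  lower = 2 × 11.401 − 12.956 = 9.846
  upper = 2 × 11.401 − 9.821 = 12.981

(9.846, 12.981)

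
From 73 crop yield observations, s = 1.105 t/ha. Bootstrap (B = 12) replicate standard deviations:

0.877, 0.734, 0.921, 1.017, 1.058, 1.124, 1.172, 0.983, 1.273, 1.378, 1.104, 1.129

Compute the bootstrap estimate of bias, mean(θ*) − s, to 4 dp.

mean(θ*) = (0.877 + 0.734 + 0.921 + 1.017 + 1.058 + 1.124 + 1.172 + 0.983 + 1.273 + 1.378 + 1.104 + 1.129) / 12 = 1.06417
bias = 1.06417 − 1.105

bias = −0.0408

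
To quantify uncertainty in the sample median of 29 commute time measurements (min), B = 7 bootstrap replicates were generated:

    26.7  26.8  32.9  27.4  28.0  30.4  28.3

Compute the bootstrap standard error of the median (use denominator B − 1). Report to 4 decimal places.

SE* = 2.2530

Bootstrap SE is the standard deviation of the 7 replicate medians.
Mean of replicates: (26.7 + 26.8 + 32.9 + 27.4 + 28.0 + 30.4 + 28.3) / 7 = 200.50000 / 7 = 28.64286
Sum of squared deviations: (−1.94286)² + (−1.84286)² + (+4.25714)² + (−1.24286)² + (−0.64286)² + (+1.75714)² + (−0.34286)² = 30.45714
Variance = 30.45714 / 6 = 5.07619
SE* = √5.07619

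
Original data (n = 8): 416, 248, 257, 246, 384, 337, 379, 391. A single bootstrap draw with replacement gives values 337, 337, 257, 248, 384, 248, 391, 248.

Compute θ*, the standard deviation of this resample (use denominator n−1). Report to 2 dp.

θ* = 62.93

Mean = 306.2500; sum of squared deviations = 27723.5000
s² = 27723.5000 / 7 = 3960.5000
s = √3960.5000 = 62.93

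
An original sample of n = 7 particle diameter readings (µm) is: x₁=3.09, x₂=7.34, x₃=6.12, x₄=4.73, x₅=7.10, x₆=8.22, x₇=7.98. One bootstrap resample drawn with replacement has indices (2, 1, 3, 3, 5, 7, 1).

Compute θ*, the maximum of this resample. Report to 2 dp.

Resample values: 7.34, 3.09, 6.12, 6.12, 7.10, 7.98, 3.09.
Maximum = 7.98

θ* = 7.98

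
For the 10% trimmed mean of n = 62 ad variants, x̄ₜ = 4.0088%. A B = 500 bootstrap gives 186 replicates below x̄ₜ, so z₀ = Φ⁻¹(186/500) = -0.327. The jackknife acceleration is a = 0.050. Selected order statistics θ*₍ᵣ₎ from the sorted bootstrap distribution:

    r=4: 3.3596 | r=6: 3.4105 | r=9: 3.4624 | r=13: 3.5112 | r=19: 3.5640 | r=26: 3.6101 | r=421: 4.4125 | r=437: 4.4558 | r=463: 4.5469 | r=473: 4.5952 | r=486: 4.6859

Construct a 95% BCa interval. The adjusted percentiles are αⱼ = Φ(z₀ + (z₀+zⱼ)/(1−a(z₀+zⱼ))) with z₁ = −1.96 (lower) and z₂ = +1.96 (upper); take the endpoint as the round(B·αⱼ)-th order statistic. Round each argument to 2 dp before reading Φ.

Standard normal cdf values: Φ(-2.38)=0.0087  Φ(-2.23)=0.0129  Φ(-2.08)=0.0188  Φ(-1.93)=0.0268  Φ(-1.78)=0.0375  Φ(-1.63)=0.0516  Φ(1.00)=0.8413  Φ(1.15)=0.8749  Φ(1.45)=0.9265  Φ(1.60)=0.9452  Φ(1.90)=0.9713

Lower: z₀ + z₁ = -0.327 + (-1.960) = -2.287; 1 − a(z₀+z₁) = 1 − (0.050)(-2.287) = 1.1143; argument = -0.327 + (-2.287)/1.1143 = -2.3793 → -2.38.
α₁ = Φ(-2.38) = 0.0087; rank = round(500 × 0.0087) = 4; θ*₍4₎ = 3.3596.
Upper: z₀ + z₂ = 1.633; 1 − a(z₀+z₂) = 0.9183; argument = 1.4512 → 1.45; α₂ = 0.9265; rank = 463; θ*₍463₎ = 4.5469.

(3.3596, 4.5469)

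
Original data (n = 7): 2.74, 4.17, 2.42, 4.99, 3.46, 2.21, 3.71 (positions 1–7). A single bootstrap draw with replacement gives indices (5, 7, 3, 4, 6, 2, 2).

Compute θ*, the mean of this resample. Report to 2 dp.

Resample values: 3.46, 3.71, 2.42, 4.99, 2.21, 4.17, 4.17.
Mean = (3.46 + 3.71 + 2.42 + 4.99 + 2.21 + 4.17 + 4.17) / 7 = 25.130 / 7 = 3.59

θ* = 3.59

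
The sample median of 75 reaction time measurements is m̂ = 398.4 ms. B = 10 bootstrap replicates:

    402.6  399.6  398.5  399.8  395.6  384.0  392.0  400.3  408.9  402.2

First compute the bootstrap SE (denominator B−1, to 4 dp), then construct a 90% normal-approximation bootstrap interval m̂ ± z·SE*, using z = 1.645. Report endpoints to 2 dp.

(387.36, 409.44)

Mean of replicates = 398.3500; sum of squared deviations = 405.4850; SE* = √(405.4850/9) = 6.7122
Margin = 1.645 × 6.7122 = 11.042
Interval: 398.4 ± 11.042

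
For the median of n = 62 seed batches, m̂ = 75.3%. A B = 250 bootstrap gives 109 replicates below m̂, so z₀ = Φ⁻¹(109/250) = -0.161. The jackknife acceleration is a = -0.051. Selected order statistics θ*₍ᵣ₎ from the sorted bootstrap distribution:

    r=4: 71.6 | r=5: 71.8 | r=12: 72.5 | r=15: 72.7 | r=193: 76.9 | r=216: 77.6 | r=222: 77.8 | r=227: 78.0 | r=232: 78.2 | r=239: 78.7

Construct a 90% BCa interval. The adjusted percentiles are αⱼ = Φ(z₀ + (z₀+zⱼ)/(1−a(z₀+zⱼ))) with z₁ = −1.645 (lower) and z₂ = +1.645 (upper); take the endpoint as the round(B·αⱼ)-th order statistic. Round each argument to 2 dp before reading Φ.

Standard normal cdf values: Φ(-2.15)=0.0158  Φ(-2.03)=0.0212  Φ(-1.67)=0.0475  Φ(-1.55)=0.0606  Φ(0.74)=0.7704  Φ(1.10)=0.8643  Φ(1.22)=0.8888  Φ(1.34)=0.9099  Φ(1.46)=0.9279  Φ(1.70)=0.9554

(71.6, 77.8)

Lower: z₀ + z₁ = -0.161 + (-1.645) = -1.806; 1 − a(z₀+z₁) = 1 − (-0.051)(-1.806) = 0.9079; argument = -0.161 + (-1.806)/0.9079 = -2.1502 → -2.15.
α₁ = Φ(-2.15) = 0.0158; rank = round(250 × 0.0158) = 4; θ*₍4₎ = 71.6.
Upper: z₀ + z₂ = 1.484; 1 − a(z₀+z₂) = 1.0757; argument = 1.2186 → 1.22; α₂ = 0.8888; rank = 222; θ*₍222₎ = 77.8.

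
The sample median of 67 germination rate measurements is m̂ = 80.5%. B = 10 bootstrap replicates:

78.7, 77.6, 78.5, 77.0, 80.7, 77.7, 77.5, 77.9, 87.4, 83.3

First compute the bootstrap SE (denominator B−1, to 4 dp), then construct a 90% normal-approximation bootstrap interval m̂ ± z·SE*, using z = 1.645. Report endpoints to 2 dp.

(75.03, 85.97)

Mean of replicates = 79.6300; sum of squared deviations = 99.4210; SE* = √(99.4210/9) = 3.3237
Margin = 1.645 × 3.3237 = 5.467
Interval: 80.5 ± 5.467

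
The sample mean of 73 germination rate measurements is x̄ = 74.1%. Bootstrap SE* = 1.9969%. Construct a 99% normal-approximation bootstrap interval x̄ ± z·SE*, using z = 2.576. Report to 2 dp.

(68.96, 79.24)

Margin = 2.576 × 1.9969 = 5.144
Interval: 74.1 ± 5.144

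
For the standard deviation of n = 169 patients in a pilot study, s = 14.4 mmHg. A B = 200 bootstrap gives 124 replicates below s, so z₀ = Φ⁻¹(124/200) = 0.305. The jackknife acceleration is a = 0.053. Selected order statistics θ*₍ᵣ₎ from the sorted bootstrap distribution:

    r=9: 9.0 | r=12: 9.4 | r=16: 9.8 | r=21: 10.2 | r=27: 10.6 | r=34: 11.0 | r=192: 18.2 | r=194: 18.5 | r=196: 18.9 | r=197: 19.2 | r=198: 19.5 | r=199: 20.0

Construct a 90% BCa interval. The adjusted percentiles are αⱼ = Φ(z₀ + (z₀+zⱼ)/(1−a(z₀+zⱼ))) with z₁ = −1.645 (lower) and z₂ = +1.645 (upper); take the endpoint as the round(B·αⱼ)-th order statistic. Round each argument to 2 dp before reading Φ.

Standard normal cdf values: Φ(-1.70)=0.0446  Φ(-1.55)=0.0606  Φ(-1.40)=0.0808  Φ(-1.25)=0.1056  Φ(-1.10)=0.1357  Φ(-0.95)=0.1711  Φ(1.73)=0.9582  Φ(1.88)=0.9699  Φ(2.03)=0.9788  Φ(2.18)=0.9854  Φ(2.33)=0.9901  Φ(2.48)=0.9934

Lower: z₀ + z₁ = 0.305 + (-1.645) = -1.340; 1 − a(z₀+z₁) = 1 − (0.053)(-1.340) = 1.0710; argument = 0.305 + (-1.340)/1.0710 = -0.9461 → -0.95.
α₁ = Φ(-0.95) = 0.1711; rank = round(200 × 0.1711) = 34; θ*₍34₎ = 11.0.
Upper: z₀ + z₂ = 1.950; 1 − a(z₀+z₂) = 0.8966; argument = 2.4798 → 2.48; α₂ = 0.9934; rank = 199; θ*₍199₎ = 20.0.

(11.0, 20.0)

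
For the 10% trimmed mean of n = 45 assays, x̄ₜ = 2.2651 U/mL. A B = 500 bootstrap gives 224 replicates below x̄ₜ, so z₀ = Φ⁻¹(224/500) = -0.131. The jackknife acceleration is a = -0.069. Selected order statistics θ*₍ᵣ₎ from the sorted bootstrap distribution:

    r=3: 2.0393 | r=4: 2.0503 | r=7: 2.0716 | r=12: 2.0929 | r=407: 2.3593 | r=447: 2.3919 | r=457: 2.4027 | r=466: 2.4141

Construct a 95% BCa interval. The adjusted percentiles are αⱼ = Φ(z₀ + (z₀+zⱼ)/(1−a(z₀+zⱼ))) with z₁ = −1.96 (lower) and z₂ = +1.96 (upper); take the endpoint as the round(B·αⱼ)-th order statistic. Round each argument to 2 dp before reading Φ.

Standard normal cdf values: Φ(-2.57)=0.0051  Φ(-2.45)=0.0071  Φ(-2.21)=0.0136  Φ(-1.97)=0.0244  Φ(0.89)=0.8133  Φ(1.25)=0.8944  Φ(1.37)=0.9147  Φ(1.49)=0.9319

Lower: z₀ + z₁ = -0.131 + (-1.960) = -2.091; 1 − a(z₀+z₁) = 1 − (-0.069)(-2.091) = 0.8557; argument = -0.131 + (-2.091)/0.8557 = -2.5746 → -2.57.
α₁ = Φ(-2.57) = 0.0051; rank = round(500 × 0.0051) = 3; θ*₍3₎ = 2.0393.
Upper: z₀ + z₂ = 1.829; 1 − a(z₀+z₂) = 1.1262; argument = 1.4930 → 1.49; α₂ = 0.9319; rank = 466; θ*₍466₎ = 2.4141.

(2.0393, 2.4141)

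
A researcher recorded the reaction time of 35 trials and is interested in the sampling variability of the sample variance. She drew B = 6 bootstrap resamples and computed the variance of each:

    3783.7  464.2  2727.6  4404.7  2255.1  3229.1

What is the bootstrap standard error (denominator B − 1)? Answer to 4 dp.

Bootstrap SE is the standard deviation of the 6 replicate variances.
Mean of replicates: (3783.7 + 464.2 + 2727.6 + 4404.7 + 2255.1 + 3229.1) / 6 = 16864.40000 / 6 = 2810.73333
Sum of squared deviations: (+972.96667)² + (−2346.53333)² + (−83.13333)² + (+1593.96667)² + (−555.63333)² + (+418.36667)² = 9484282.77333
Variance = 9484282.77333 / 5 = 1896856.55467
SE* = √1896856.55467

SE* = 1377.2642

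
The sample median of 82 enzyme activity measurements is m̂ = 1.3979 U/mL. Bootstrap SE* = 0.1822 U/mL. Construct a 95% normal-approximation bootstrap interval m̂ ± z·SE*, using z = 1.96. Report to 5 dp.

Margin = 1.96 × 0.1822 = 0.357112
Interval: 1.3979 ± 0.357112

(1.04079, 1.75501)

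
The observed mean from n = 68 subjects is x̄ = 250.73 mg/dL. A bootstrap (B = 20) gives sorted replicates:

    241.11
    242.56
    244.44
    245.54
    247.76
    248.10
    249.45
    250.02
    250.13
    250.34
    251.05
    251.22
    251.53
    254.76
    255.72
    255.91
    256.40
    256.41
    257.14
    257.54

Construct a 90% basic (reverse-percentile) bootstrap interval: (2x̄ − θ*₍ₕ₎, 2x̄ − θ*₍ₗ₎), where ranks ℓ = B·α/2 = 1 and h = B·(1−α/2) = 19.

Percentile endpoints at ranks 1 and 19: θ*₍1₎ = 241.11, θ*₍19₎ = 257.14.
Basic interval reflects these around x̄:
  lower = 2 × 250.73 − 257.14 = 244.32
  upper = 2 × 250.73 − 241.11 = 260.35

(244.32, 260.35)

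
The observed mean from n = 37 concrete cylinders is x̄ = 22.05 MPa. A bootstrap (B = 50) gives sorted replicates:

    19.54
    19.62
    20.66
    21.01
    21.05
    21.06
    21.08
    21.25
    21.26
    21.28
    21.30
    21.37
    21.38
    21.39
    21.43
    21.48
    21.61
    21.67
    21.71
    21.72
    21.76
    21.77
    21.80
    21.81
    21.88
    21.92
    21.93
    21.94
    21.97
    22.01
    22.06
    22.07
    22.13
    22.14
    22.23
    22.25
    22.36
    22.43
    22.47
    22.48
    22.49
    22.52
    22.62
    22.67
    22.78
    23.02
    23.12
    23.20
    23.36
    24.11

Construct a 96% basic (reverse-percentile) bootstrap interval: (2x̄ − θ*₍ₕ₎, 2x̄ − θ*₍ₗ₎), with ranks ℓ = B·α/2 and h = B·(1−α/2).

Percentile endpoints at ranks 1 and 49: θ*₍1₎ = 19.54, θ*₍49₎ = 23.36.
Basic interval reflects these around x̄:
  lower = 2 × 22.05 − 23.36 = 20.74
  upper = 2 × 22.05 − 19.54 = 24.56

(20.74, 24.56)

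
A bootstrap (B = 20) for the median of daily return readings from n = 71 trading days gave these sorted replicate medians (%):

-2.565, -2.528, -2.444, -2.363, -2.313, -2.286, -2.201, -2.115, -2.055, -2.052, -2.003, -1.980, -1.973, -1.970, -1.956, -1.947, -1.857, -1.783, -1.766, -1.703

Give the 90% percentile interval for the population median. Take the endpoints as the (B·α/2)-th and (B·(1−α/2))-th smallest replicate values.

(-2.565, -1.766)

α = 0.10; lower rank = 20 × 0.050 = 1; upper rank = 20 × 0.950 = 19.
The 1st smallest replicate is -2.565; the 19th is -1.766.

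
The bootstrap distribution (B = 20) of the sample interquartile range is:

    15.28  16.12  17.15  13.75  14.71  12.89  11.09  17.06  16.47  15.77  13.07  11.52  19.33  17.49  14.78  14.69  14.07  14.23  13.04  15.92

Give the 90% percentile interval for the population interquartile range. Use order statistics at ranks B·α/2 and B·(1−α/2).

Sorted replicates: 11.09, 11.52, 12.89, 13.04, 13.07, 13.75, 14.07, 14.23, 14.69, 14.71, 14.78, 15.28, 15.77, 15.92, 16.12, 16.47, 17.06, 17.15, 17.49, 19.33
α = 0.10; lower rank = 20 × 0.050 = 1; upper rank = 20 × 0.950 = 19.
The 1st smallest replicate is 11.09; the 19th is 17.49.

(11.09, 17.49)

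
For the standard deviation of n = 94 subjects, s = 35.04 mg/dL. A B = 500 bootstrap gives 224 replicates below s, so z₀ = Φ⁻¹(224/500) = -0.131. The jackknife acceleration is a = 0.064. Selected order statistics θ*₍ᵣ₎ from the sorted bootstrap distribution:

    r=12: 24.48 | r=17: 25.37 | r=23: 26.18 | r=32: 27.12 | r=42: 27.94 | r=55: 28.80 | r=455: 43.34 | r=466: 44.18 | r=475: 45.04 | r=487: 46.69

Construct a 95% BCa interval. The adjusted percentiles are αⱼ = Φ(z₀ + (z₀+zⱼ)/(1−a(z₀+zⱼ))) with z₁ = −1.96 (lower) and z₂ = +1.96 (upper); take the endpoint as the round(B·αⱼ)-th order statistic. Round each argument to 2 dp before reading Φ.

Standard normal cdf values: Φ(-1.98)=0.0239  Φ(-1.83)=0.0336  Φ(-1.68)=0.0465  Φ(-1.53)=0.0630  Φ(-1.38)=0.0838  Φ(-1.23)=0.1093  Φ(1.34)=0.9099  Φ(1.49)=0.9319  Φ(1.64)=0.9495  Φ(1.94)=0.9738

Lower: z₀ + z₁ = -0.131 + (-1.960) = -2.091; 1 − a(z₀+z₁) = 1 − (0.064)(-2.091) = 1.1338; argument = -0.131 + (-2.091)/1.1338 = -1.9752 → -1.98.
α₁ = Φ(-1.98) = 0.0239; rank = round(500 × 0.0239) = 12; θ*₍12₎ = 24.48.
Upper: z₀ + z₂ = 1.829; 1 − a(z₀+z₂) = 0.8829; argument = 1.9405 → 1.94; α₂ = 0.9738; rank = 487; θ*₍487₎ = 46.69.

(24.48, 46.69)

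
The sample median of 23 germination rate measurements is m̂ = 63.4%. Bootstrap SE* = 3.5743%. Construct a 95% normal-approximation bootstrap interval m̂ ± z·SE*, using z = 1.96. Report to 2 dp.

Margin = 1.96 × 3.5743 = 7.006
Interval: 63.4 ± 7.006

(56.39, 70.41)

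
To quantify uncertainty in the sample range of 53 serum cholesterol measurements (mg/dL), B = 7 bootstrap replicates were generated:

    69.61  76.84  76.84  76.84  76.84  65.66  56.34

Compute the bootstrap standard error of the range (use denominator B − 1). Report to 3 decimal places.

Bootstrap SE is the standard deviation of the 7 replicate ranges.
Mean of replicates: (69.61 + 76.84 + 76.84 + 76.84 + 76.84 + 65.66 + 56.34) / 7 = 498.9700 / 7 = 71.2814
Sum of squared deviations: (−1.6714)² + (+5.5586)² + (+5.5586)² + (+5.5586)² + (+5.5586)² + (−5.6214)² + (−14.9414)² = 381.2313
Variance = 381.2313 / 6 = 63.5385
SE* = √63.5385

SE* = 7.971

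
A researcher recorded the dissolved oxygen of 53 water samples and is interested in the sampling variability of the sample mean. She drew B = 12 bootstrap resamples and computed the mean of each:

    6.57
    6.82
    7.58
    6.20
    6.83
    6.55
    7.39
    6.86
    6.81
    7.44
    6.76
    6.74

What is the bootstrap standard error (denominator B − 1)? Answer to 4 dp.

SE* = 0.4019

Bootstrap SE is the standard deviation of the 12 replicate means.
Mean of replicates: (6.57 + 6.82 + 7.58 + 6.20 + 6.83 + 6.55 + 7.39 + 6.86 + 6.81 + 7.44 + 6.76 + 6.74) / 12 = 82.55000 / 12 = 6.87917
Sum of squared deviations: (−0.30917)² + (−0.05917)² + (+0.70083)² + (−0.67917)² + (−0.04917)² + (−0.32917)² + (+0.51083)² + (−0.01917)² + (−0.06917)² + (+0.56083)² + (−0.11917)² + (−0.13917)² = 1.77649
Variance = 1.77649 / 11 = 0.16150
SE* = √0.16150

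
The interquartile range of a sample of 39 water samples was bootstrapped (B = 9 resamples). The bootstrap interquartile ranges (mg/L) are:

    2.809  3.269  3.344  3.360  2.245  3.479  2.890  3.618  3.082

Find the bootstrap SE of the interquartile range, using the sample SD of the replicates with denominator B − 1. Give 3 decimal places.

Bootstrap SE is the standard deviation of the 9 replicate interquartile ranges.
Mean of replicates: (2.809 + 3.269 + 3.344 + 3.360 + 2.245 + 3.479 + 2.890 + 3.618 + 3.082) / 9 = 28.0960 / 9 = 3.1218
Sum of squared deviations: (−0.3128)² + (+0.1472)² + (+0.2222)² + (+0.2382)² + (−0.8768)² + (+0.3572)² + (−0.2318)² + (+0.4962)² + (−0.0398)² = 1.4235
Variance = 1.4235 / 8 = 0.1779
SE* = √0.1779

SE* = 0.422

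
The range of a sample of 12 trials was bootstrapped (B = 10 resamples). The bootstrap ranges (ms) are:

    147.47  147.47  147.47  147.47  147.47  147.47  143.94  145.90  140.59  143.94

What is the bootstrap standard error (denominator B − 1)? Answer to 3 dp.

SE* = 2.373

Bootstrap SE is the standard deviation of the 10 replicate ranges.
Mean of replicates: (147.47 + 147.47 + 147.47 + 147.47 + 147.47 + 147.47 + 143.94 + 145.90 + 140.59 + 143.94) / 10 = 1459.1900 / 10 = 145.9190
Sum of squared deviations: (+1.5510)² + (+1.5510)² + (+1.5510)² + (+1.5510)² + (+1.5510)² + (+1.5510)² + (−1.9790)² + (−0.0190)² + (−5.3290)² + (−1.9790)² = 50.6651
Variance = 50.6651 / 9 = 5.6295
SE* = √5.6295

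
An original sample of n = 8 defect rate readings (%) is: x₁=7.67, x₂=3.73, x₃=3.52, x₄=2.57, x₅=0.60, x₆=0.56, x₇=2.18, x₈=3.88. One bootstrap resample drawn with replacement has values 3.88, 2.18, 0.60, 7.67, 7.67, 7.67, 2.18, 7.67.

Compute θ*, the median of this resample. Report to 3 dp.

θ* = 5.775

Sorted: 0.60, 2.18, 2.18, 3.88, 7.67, 7.67, 7.67, 7.67
Median = average of the two middle values = 5.775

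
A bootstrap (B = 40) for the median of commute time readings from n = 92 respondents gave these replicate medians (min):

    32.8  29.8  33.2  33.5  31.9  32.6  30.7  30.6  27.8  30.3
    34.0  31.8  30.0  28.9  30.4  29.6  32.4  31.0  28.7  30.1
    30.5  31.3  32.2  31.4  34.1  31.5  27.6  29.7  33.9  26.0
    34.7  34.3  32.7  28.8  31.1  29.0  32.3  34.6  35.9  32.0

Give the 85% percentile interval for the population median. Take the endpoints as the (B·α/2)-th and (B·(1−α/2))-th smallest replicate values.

Sorted replicates: 26.0, 27.6, 27.8, 28.7, 28.8, 28.9, 29.0, 29.6, 29.7, 29.8, 30.0, 30.1, 30.3, 30.4, 30.5, 30.6, 30.7, 31.0, 31.1, 31.3, 31.4, 31.5, 31.8, 31.9, 32.0, 32.2, 32.3, 32.4, 32.6, 32.7, 32.8, 33.2, 33.5, 33.9, 34.0, 34.1, 34.3, 34.6, 34.7, 35.9
α = 0.15; lower rank = 40 × 0.075 = 3; upper rank = 40 × 0.925 = 37.
The 3rd smallest replicate is 27.8; the 37th is 34.3.

(27.8, 34.3)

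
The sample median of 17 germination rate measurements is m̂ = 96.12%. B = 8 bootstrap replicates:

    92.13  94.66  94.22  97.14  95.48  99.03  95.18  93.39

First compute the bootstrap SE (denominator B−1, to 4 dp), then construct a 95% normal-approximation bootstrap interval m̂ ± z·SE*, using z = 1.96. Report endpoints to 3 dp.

Mean of replicates = 95.1538; sum of squared deviations = 32.4472; SE* = √(32.4472/7) = 2.1530
Margin = 1.96 × 2.1530 = 4.2199
Interval: 96.12 ± 4.2199

(91.900, 100.340)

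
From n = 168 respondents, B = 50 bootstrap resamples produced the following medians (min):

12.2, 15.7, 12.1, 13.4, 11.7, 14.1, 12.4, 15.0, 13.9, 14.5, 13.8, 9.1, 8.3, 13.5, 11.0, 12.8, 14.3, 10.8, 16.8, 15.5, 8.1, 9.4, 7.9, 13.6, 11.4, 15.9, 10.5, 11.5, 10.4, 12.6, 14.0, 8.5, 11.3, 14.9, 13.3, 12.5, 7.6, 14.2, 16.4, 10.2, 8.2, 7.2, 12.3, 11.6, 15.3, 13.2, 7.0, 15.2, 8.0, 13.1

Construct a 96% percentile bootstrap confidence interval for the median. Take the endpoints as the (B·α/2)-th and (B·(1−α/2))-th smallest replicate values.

Sorted replicates: 7.0, 7.2, 7.6, 7.9, 8.0, 8.1, 8.2, 8.3, 8.5, 9.1, 9.4, 10.2, 10.4, 10.5, 10.8, 11.0, 11.3, 11.4, 11.5, 11.6, 11.7, 12.1, 12.2, 12.3, 12.4, 12.5, 12.6, 12.8, 13.1, 13.2, 13.3, 13.4, 13.5, 13.6, 13.8, 13.9, 14.0, 14.1, 14.2, 14.3, 14.5, 14.9, 15.0, 15.2, 15.3, 15.5, 15.7, 15.9, 16.4, 16.8
α = 0.04; lower rank = 50 × 0.020 = 1; upper rank = 50 × 0.980 = 49.
The 1st smallest replicate is 7.0; the 49th is 16.4.

(7.0, 16.4)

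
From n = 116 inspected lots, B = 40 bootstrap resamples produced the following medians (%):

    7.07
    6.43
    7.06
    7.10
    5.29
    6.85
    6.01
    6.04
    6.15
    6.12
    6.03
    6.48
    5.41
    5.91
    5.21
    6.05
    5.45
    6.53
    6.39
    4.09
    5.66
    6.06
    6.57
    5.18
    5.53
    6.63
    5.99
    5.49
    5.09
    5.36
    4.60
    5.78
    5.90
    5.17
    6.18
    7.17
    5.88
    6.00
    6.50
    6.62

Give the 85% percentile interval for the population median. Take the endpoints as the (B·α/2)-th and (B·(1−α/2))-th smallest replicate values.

Sorted replicates: 4.09, 4.60, 5.09, 5.17, 5.18, 5.21, 5.29, 5.36, 5.41, 5.45, 5.49, 5.53, 5.66, 5.78, 5.88, 5.90, 5.91, 5.99, 6.00, 6.01, 6.03, 6.04, 6.05, 6.06, 6.12, 6.15, 6.18, 6.39, 6.43, 6.48, 6.50, 6.53, 6.57, 6.62, 6.63, 6.85, 7.06, 7.07, 7.10, 7.17
α = 0.15; lower rank = 40 × 0.075 = 3; upper rank = 40 × 0.925 = 37.
The 3rd smallest replicate is 5.09; the 37th is 7.06.

(5.09, 7.06)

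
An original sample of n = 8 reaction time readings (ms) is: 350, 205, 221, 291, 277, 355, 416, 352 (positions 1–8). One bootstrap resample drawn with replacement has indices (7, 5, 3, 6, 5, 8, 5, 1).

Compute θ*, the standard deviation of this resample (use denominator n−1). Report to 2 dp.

Resample values: 416, 277, 221, 355, 277, 352, 277, 350.
Mean = 315.6250; sum of squared deviations = 27559.8750
s² = 27559.8750 / 7 = 3937.1250
s = √3937.1250 = 62.75

θ* = 62.75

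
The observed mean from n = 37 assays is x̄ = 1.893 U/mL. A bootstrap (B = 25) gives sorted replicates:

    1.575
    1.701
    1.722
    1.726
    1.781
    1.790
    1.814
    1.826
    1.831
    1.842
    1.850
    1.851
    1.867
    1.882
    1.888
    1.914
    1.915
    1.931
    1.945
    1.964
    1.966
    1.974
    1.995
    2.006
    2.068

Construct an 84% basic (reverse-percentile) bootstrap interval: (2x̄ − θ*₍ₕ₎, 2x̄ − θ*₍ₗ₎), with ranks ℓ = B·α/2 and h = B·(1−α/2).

(1.791, 2.085)

Percentile endpoints at ranks 2 and 23: θ*₍2₎ = 1.701, θ*₍23₎ = 1.995.
Basic interval reflects these around x̄:
  lower = 2 × 1.893 − 1.995 = 1.791
  upper = 2 × 1.893 − 1.701 = 2.085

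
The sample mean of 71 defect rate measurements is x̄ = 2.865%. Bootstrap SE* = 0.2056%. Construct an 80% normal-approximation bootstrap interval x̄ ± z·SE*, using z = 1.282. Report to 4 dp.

(2.6014, 3.1286)

Margin = 1.282 × 0.2056 = 0.26358
Interval: 2.865 ± 0.26358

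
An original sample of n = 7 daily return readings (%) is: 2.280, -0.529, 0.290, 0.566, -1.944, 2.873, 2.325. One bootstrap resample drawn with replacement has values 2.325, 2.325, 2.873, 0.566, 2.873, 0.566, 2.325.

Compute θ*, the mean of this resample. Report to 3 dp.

Mean = (2.325 + 2.325 + 2.873 + 0.566 + 2.873 + 0.566 + 2.325) / 7 = 13.8530 / 7 = 1.979

θ* = 1.979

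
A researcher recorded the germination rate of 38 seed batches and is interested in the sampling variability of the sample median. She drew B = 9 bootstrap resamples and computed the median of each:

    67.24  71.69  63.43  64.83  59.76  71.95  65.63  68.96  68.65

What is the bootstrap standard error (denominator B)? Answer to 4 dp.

Bootstrap SE is the standard deviation of the 9 replicate medians.
Mean of replicates: (67.24 + 71.69 + 63.43 + 64.83 + 59.76 + 71.95 + 65.63 + 68.96 + 68.65) / 9 = 602.14000 / 9 = 66.90444
Sum of squared deviations: (+0.33556)² + (+4.78556)² + (−3.47444)² + (−2.07444)² + (−7.14444)² + (+5.04556)² + (−1.27444)² + (+2.05556)² + (+1.74556)² = 124.78642
Variance = 124.78642 / 9 = 13.86516
SE* = √13.86516

SE* = 3.7236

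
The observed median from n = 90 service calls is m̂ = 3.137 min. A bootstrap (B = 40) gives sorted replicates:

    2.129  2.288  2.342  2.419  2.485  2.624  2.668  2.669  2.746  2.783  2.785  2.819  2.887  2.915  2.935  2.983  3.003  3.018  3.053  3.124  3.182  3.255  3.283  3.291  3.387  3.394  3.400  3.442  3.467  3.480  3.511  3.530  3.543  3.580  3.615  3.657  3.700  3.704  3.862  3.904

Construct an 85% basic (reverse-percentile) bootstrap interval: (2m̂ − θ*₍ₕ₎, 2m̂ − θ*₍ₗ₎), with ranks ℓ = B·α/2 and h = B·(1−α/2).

Percentile endpoints at ranks 3 and 37: θ*₍3₎ = 2.342, θ*₍37₎ = 3.700.
Basic interval reflects these around m̂:
  lower = 2 × 3.137 − 3.700 = 2.574
  upper = 2 × 3.137 − 2.342 = 3.932

(2.574, 3.932)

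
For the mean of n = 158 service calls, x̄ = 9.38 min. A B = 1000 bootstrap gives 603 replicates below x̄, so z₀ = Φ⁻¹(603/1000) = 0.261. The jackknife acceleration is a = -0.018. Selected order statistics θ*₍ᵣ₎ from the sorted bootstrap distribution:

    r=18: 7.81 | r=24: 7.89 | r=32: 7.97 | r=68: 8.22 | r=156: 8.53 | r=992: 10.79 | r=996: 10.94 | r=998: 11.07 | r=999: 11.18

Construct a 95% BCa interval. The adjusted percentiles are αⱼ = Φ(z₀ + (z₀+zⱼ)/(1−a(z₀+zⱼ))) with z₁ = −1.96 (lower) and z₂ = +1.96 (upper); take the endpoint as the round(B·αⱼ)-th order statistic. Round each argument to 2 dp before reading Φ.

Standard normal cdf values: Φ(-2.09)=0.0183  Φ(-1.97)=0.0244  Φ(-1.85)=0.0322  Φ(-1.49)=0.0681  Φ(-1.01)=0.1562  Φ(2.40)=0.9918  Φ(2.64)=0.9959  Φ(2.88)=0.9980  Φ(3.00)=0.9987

(8.22, 10.79)

Lower: z₀ + z₁ = 0.261 + (-1.960) = -1.699; 1 − a(z₀+z₁) = 1 − (-0.018)(-1.699) = 0.9694; argument = 0.261 + (-1.699)/0.9694 = -1.4916 → -1.49.
α₁ = Φ(-1.49) = 0.0681; rank = round(1000 × 0.0681) = 68; θ*₍68₎ = 8.22.
Upper: z₀ + z₂ = 2.221; 1 − a(z₀+z₂) = 1.0400; argument = 2.3966 → 2.40; α₂ = 0.9918; rank = 992; θ*₍992₎ = 10.79.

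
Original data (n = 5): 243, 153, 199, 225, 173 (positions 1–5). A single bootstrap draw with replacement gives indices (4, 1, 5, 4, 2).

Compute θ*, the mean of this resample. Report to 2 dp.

Resample values: 225, 243, 173, 225, 153.
Mean = (225 + 243 + 173 + 225 + 153) / 5 = 1019.0 / 5 = 203.80

θ* = 203.80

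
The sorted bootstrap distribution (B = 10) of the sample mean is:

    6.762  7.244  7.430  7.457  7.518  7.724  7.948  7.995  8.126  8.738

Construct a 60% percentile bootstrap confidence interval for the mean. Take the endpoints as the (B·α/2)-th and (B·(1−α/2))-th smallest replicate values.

α = 0.40; lower rank = 10 × 0.200 = 2; upper rank = 10 × 0.800 = 8.
The 2nd smallest replicate is 7.244; the 8th is 7.995.

(7.244, 7.995)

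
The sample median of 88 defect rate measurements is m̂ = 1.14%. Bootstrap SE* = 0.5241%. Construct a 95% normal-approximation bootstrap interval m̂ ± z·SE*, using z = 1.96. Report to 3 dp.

Margin = 1.96 × 0.5241 = 1.0272
Interval: 1.14 ± 1.0272

(0.113, 2.167)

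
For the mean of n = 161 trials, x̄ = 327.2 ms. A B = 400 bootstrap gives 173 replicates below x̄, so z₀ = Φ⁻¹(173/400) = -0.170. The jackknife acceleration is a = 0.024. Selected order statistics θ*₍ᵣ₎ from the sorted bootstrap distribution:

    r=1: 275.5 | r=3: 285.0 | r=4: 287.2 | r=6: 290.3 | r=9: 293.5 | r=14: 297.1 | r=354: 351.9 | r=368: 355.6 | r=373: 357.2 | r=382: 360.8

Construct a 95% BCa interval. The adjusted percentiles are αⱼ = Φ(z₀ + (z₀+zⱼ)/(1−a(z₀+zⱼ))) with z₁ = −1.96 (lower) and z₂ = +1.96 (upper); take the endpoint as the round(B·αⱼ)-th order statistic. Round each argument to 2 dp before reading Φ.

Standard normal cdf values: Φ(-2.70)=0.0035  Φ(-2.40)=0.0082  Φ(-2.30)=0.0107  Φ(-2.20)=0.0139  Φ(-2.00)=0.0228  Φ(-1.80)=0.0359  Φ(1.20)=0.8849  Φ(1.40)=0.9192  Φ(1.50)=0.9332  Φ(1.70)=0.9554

Lower: z₀ + z₁ = -0.170 + (-1.960) = -2.130; 1 − a(z₀+z₁) = 1 − (0.024)(-2.130) = 1.0511; argument = -0.170 + (-2.130)/1.0511 = -2.1964 → -2.20.
α₁ = Φ(-2.20) = 0.0139; rank = round(400 × 0.0139) = 6; θ*₍6₎ = 290.3.
Upper: z₀ + z₂ = 1.790; 1 − a(z₀+z₂) = 0.9570; argument = 1.7004 → 1.70; α₂ = 0.9554; rank = 382; θ*₍382₎ = 360.8.

(290.3, 360.8)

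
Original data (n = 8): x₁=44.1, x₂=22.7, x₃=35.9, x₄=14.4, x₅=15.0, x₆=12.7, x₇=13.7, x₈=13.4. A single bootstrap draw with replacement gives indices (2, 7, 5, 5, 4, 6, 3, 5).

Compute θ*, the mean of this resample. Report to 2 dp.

Resample values: 22.7, 13.7, 15.0, 15.0, 14.4, 12.7, 35.9, 15.0.
Mean = (22.7 + 13.7 + 15.0 + 15.0 + 14.4 + 12.7 + 35.9 + 15.0) / 8 = 144.40 / 8 = 18.05

θ* = 18.05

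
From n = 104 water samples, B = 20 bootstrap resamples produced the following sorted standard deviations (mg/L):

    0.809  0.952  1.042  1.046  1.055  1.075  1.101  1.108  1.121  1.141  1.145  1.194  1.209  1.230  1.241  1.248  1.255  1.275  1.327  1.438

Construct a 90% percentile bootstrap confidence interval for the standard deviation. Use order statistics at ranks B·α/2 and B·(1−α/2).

(0.809, 1.327)

α = 0.10; lower rank = 20 × 0.050 = 1; upper rank = 20 × 0.950 = 19.
The 1st smallest replicate is 0.809; the 19th is 1.327.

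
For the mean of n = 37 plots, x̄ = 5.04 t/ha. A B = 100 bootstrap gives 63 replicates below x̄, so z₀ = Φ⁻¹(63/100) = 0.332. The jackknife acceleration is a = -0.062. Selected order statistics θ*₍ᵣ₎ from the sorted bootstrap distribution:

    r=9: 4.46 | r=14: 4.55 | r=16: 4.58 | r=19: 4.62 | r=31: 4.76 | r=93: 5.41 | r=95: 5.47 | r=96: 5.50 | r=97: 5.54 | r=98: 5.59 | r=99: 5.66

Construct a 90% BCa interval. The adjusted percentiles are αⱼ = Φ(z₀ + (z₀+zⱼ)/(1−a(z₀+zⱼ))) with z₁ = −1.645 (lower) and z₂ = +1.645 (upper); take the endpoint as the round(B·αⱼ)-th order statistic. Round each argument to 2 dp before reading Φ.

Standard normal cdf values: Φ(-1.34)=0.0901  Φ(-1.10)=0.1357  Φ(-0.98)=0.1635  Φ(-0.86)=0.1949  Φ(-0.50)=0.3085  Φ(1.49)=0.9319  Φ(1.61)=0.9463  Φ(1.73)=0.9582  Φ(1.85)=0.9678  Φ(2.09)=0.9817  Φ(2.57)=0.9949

(4.55, 5.59)

Lower: z₀ + z₁ = 0.332 + (-1.645) = -1.313; 1 − a(z₀+z₁) = 1 − (-0.062)(-1.313) = 0.9186; argument = 0.332 + (-1.313)/0.9186 = -1.0974 → -1.10.
α₁ = Φ(-1.10) = 0.1357; rank = round(100 × 0.1357) = 14; θ*₍14₎ = 4.55.
Upper: z₀ + z₂ = 1.977; 1 − a(z₀+z₂) = 1.1226; argument = 2.0931 → 2.09; α₂ = 0.9817; rank = 98; θ*₍98₎ = 5.59.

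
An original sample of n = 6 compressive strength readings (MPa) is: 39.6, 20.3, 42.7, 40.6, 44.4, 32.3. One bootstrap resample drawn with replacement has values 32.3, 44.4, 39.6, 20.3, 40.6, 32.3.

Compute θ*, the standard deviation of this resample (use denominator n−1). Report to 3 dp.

Mean = 34.9167; sum of squared deviations = 371.5083
s² = 371.5083 / 5 = 74.3017
s = √74.3017 = 8.620

θ* = 8.620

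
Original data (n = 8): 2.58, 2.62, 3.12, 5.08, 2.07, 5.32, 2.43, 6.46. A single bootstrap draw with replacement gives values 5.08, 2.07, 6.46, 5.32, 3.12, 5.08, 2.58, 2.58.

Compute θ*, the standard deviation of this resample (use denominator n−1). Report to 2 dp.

Mean = 4.0362; sum of squared deviations = 18.6484
s² = 18.6484 / 7 = 2.6641
s = √2.6641 = 1.63

θ* = 1.63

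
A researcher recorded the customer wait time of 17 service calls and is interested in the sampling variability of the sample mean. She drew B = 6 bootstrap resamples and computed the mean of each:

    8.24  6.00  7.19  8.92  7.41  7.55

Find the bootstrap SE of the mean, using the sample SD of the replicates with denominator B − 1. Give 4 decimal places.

Bootstrap SE is the standard deviation of the 6 replicate means.
Mean of replicates: (8.24 + 6.00 + 7.19 + 8.92 + 7.41 + 7.55) / 6 = 45.31000 / 6 = 7.55167
Sum of squared deviations: (+0.68833)² + (−1.55167)² + (−0.36167)² + (+1.36833)² + (−0.14167)² + (−0.00167)² = 4.90468
Variance = 4.90468 / 5 = 0.98094
SE* = √0.98094

SE* = 0.9904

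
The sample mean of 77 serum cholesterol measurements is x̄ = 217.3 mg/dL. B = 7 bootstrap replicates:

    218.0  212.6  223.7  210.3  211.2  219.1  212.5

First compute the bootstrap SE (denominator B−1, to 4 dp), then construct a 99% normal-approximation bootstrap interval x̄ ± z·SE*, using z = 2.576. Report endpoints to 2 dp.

Mean of replicates = 215.3429; sum of squared deviations = 149.2171; SE* = √(149.2171/6) = 4.9869
Margin = 2.576 × 4.9869 = 12.846
Interval: 217.3 ± 12.846

(204.45, 230.15)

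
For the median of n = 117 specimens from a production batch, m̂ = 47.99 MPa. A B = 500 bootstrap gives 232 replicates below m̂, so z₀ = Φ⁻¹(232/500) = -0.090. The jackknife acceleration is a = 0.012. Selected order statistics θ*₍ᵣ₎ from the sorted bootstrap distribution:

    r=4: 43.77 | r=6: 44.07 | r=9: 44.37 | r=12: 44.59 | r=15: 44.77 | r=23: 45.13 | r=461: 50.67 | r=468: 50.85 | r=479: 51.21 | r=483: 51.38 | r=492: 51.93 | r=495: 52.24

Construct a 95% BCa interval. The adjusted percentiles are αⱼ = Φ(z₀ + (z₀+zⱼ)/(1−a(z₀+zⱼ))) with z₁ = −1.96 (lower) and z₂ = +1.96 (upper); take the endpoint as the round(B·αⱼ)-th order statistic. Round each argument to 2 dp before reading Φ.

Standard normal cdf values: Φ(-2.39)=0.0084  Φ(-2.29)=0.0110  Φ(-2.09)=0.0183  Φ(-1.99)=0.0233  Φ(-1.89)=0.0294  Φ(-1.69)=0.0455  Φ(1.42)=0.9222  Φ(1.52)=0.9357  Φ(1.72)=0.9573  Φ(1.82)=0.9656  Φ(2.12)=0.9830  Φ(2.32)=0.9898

(44.37, 51.38)

Lower: z₀ + z₁ = -0.090 + (-1.960) = -2.050; 1 − a(z₀+z₁) = 1 − (0.012)(-2.050) = 1.0246; argument = -0.090 + (-2.050)/1.0246 = -2.0908 → -2.09.
α₁ = Φ(-2.09) = 0.0183; rank = round(500 × 0.0183) = 9; θ*₍9₎ = 44.37.
Upper: z₀ + z₂ = 1.870; 1 − a(z₀+z₂) = 0.9776; argument = 1.8229 → 1.82; α₂ = 0.9656; rank = 483; θ*₍483₎ = 51.38.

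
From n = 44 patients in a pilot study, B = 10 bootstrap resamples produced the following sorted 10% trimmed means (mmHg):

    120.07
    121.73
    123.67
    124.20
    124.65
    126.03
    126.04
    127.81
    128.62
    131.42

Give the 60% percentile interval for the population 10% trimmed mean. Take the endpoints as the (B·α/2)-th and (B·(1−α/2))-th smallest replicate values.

(121.73, 127.81)

α = 0.40; lower rank = 10 × 0.200 = 2; upper rank = 10 × 0.800 = 8.
The 2nd smallest replicate is 121.73; the 8th is 127.81.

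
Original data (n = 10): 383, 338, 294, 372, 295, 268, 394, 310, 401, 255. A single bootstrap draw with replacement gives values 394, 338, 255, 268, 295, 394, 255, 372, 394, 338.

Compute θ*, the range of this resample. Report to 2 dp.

θ* = 139.00

Range = 394 − 255 = 139.00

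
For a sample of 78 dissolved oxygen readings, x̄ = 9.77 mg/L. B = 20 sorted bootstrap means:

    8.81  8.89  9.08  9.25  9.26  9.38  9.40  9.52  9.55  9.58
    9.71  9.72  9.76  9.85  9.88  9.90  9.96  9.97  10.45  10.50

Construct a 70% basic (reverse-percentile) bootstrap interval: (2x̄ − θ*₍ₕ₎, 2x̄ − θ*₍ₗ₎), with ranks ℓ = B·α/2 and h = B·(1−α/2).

Percentile endpoints at ranks 3 and 17: θ*₍3₎ = 9.08, θ*₍17₎ = 9.96.
Basic interval reflects these around x̄:
  lower = 2 × 9.77 − 9.96 = 9.58
  upper = 2 × 9.77 − 9.08 = 10.46

(9.58, 10.46)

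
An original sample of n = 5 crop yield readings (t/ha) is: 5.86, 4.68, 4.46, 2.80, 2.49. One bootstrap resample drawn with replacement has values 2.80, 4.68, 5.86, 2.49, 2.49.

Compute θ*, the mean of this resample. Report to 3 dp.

θ* = 3.664

Mean = (2.80 + 4.68 + 5.86 + 2.49 + 2.49) / 5 = 18.320 / 5 = 3.664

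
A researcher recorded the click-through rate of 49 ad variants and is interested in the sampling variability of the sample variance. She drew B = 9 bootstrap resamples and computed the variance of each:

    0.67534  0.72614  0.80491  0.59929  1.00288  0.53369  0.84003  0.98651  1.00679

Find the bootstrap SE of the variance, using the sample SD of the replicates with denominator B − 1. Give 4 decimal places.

Bootstrap SE is the standard deviation of the 9 replicate variances.
Mean of replicates: (0.67534 + 0.72614 + 0.80491 + 0.59929 + 1.00288 + 0.53369 + 0.84003 + 0.98651 + 1.00679) / 9 = 7.175580 / 9 = 0.797287
Sum of squared deviations: (−0.121947)² + (−0.071147)² + (+0.007623)² + (−0.197997)² + (+0.205593)² + (−0.263597)² + (+0.042743)² + (+0.189223)² + (+0.209503)² = 0.252470
Variance = 0.252470 / 8 = 0.031559
SE* = √0.031559

SE* = 0.1776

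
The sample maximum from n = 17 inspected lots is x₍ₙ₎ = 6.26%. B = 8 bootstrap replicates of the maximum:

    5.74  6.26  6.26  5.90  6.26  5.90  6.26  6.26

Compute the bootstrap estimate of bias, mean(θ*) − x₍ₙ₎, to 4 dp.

bias = −0.1550

mean(θ*) = (5.74 + 6.26 + 6.26 + 5.90 + 6.26 + 5.90 + 6.26 + 6.26) / 8 = 6.10500
bias = 6.10500 − 6.26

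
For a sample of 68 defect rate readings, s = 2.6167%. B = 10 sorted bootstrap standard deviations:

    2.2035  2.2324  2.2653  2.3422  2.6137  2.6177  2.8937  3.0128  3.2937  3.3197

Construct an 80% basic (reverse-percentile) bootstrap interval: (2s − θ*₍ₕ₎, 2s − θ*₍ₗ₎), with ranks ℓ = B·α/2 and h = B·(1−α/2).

Percentile endpoints at ranks 1 and 9: θ*₍1₎ = 2.2035, θ*₍9₎ = 3.2937.
Basic interval reflects these around s:
  lower = 2 × 2.6167 − 3.2937 = 1.9397
  upper = 2 × 2.6167 − 2.2035 = 3.0299

(1.9397, 3.0299)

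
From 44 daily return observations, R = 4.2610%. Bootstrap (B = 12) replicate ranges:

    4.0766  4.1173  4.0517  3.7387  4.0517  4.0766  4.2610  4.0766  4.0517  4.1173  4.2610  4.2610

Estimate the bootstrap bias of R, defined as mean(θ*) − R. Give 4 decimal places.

mean(θ*) = (4.0766 + 4.1173 + 4.0517 + 3.7387 + 4.0517 + 4.0766 + 4.2610 + 4.0766 + 4.0517 + 4.1173 + 4.2610 + 4.2610) / 12 = 4.09510
bias = 4.09510 − 4.2610

bias = −0.1659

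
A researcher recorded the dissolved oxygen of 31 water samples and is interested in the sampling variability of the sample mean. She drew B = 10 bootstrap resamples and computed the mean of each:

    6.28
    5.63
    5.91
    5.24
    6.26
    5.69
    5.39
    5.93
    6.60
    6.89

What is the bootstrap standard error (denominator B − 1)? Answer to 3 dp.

Bootstrap SE is the standard deviation of the 10 replicate means.
Mean of replicates: (6.28 + 5.63 + 5.91 + 5.24 + 6.26 + 5.69 + 5.39 + 5.93 + 6.60 + 6.89) / 10 = 59.8200 / 10 = 5.9820
Sum of squared deviations: (+0.2980)² + (−0.3520)² + (−0.0720)² + (−0.7420)² + (+0.2780)² + (−0.2920)² + (−0.5920)² + (−0.0520)² + (+0.6180)² + (+0.9080)² = 2.4906
Variance = 2.4906 / 9 = 0.2767
SE* = √0.2767

SE* = 0.526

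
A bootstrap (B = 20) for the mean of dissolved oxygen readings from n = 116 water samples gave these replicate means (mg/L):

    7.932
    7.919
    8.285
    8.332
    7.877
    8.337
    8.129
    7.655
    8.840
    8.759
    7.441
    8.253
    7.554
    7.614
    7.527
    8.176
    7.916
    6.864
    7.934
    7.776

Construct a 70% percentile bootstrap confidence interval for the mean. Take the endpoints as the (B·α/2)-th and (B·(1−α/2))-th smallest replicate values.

Sorted replicates: 6.864, 7.441, 7.527, 7.554, 7.614, 7.655, 7.776, 7.877, 7.916, 7.919, 7.932, 7.934, 8.129, 8.176, 8.253, 8.285, 8.332, 8.337, 8.759, 8.840
α = 0.30; lower rank = 20 × 0.150 = 3; upper rank = 20 × 0.850 = 17.
The 3rd smallest replicate is 7.527; the 17th is 8.332.

(7.527, 8.332)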